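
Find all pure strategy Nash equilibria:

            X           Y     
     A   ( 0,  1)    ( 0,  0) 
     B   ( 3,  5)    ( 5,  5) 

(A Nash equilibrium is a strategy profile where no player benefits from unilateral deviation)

Nash equilibrium: (B, X), (B, Y)

Work:
Best responses:
  P1 vs X: payoffs [0, 3] → best response B (payoff 3)
  P1 vs Y: payoffs [0, 5] → best response B (payoff 5)
  P2 vs A: payoffs [1, 0] → best response X (payoff 1)
  P2 vs B: payoffs [5, 5] → best response X/Y (payoff 5)
Mutual best responses: (B,X), (B,Y) → Nash equilibria.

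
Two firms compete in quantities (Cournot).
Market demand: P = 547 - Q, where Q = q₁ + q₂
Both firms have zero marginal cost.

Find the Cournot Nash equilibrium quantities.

q₁* = q₂* = 182.33; P* = 182.33

Work:
Profit: π_i = P·q_i = (a - q_i - q_j)·q_i
FOC: ∂π_i/∂q_i = a - 2q_i - q_j = 0
Reaction function: q_i = (547 - q_j)/2
Symmetry: q* = 547/3 = 182.33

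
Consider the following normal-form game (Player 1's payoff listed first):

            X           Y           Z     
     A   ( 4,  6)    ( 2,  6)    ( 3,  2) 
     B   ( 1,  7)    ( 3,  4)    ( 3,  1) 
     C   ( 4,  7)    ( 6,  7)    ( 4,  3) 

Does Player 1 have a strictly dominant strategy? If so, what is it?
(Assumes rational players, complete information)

No strictly dominant strategy exists for Player 1

Work:
A strategy strictly dominates another if it gives a strictly higher payoff against every opponent action. Compare each pair of P1's strategies column-by-column:
  A vs B: [4 vs 1, 2 vs 3, 3 vs 3] → A does not strictly dominate B (column Y: 2 ≤ 3)
  A vs C: [4 vs 4, 2 vs 6, 3 vs 4] → A does not strictly dominate C (column X: 4 ≤ 4)
  B vs A: [1 vs 4, 3 vs 2, 3 vs 3] → B does not strictly dominate A (column X: 1 ≤ 4)
  B vs C: [1 vs 4, 3 vs 6, 3 vs 4] → B does not strictly dominate C (column X: 1 ≤ 4)
  C vs A: [4 vs 4, 6 vs 2, 4 vs 3] → C does not strictly dominate A (column X: 4 ≤ 4)
  C vs B: [4 vs 1, 6 vs 3, 4 vs 3] → C strictly dominates B
No single strategy strictly dominates all others → no strictly dominant strategy.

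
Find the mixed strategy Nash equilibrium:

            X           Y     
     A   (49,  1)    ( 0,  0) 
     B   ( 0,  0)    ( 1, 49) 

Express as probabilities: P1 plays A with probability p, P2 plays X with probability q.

p = 0.98, q = 0.02

Work:
Find probabilities that make opponent indifferent:
P2 chooses q to make P1 indifferent between A and B
P1 chooses p to make P2 indifferent between X and Y
Mixed NE: P1 plays (A: 0.98, B: 0.02), P2 plays (X: 0.02, Y: 0.98)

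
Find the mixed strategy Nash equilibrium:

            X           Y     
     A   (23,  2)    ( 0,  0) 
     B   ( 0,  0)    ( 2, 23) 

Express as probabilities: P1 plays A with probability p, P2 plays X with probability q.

p = 0.92, q = 0.08

Work:
Find probabilities that make opponent indifferent:
P2 chooses q to make P1 indifferent between A and B
P1 chooses p to make P2 indifferent between X and Y
Mixed NE: P1 plays (A: 0.92, B: 0.08), P2 plays (X: 0.08, Y: 0.92)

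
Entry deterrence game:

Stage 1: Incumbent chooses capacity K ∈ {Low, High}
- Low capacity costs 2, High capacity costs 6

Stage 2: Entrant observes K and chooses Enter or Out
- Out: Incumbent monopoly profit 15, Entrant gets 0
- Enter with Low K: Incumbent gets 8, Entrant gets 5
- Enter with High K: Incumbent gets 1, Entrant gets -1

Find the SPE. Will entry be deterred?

SPE: (High, Enter|Low, Out|High); Entry deterred. Incumbent net profit = 9

Work:
After Low K: Entrant enters (5 > 0)
After High K: Entrant stays out (-1 < 0)
Incumbent: Low → 8−2=6, High → 15−6=9
Incumbent chooses High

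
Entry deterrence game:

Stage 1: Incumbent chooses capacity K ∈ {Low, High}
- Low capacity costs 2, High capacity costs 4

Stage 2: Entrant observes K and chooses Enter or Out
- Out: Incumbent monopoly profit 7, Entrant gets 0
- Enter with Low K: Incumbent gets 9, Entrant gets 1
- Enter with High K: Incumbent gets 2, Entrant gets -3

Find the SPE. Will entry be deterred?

SPE: (Low, Enter|Low, Out|High); Entry not deterred. Incumbent net profit = 7, Entrant gets 1

Work:
After Low K: Entrant enters (1 > 0)
After High K: Entrant stays out (-3 < 0)
Incumbent: Low → 9−2=7, High → 7−4=3
Incumbent chooses Low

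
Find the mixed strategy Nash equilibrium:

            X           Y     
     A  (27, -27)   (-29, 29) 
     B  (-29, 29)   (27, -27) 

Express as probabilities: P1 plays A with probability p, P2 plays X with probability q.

p = 0.5, q = 0.5

Work:
Find probabilities that make opponent indifferent:
P2 chooses q to make P1 indifferent between A and B
P1 chooses p to make P2 indifferent between X and Y
Mixed NE: P1 plays (A: 0.5, B: 0.5), P2 plays (X: 0.5, Y: 0.5)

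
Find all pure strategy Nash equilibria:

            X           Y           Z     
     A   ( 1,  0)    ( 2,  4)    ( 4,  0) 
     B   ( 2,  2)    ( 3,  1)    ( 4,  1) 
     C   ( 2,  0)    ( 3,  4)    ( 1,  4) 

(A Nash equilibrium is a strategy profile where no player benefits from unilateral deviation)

Nash equilibrium: (B, X), (C, Y)

Work:
Best responses:
  P1 vs X: payoffs [1, 2, 2] → best response B/C (payoff 2)
  P1 vs Y: payoffs [2, 3, 3] → best response B/C (payoff 3)
  P1 vs Z: payoffs [4, 4, 1] → best response A/B (payoff 4)
  P2 vs A: payoffs [0, 4, 0] → best response Y (payoff 4)
  P2 vs B: payoffs [2, 1, 1] → best response X (payoff 2)
  P2 vs C: payoffs [0, 4, 4] → best response Y/Z (payoff 4)
Mutual best responses: (B,X), (C,Y) → Nash equilibria.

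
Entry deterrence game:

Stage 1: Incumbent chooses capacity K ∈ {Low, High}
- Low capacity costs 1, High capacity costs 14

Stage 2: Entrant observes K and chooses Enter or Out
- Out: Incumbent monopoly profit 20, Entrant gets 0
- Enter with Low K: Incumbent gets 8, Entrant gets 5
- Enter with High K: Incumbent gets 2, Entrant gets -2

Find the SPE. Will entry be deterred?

SPE: (Low, Enter|Low, Out|High); Entry not deterred. Incumbent net profit = 7, Entrant gets 5

Work:
After Low K: Entrant enters (5 > 0)
After High K: Entrant stays out (-2 < 0)
Incumbent: Low → 8−1=7, High → 20−14=6
Incumbent chooses Low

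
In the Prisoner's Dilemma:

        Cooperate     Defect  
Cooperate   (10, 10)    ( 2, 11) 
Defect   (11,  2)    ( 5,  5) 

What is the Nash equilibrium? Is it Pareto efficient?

(Defect, Defect) is NE; not Pareto efficient

Work:
Defect dominates Cooperate for both players:
If P2 cooperates: Defect (11) > Cooperate (10)
If P2 defects: Defect (5) > Cooperate (2)
NE: (Defect, Defect) with payoff (5, 5)
But (Cooperate, Cooperate) = (10, 10) Pareto dominates (5, 5)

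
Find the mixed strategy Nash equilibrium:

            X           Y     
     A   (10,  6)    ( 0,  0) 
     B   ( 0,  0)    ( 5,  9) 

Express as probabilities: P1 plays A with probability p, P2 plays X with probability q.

p = 0.6, q = 0.3333

Work:
Find probabilities that make opponent indifferent:
P2 chooses q to make P1 indifferent between A and B
P1 chooses p to make P2 indifferent between X and Y
Mixed NE: P1 plays (A: 0.6, B: 0.4), P2 plays (X: 0.3333, Y: 0.6667)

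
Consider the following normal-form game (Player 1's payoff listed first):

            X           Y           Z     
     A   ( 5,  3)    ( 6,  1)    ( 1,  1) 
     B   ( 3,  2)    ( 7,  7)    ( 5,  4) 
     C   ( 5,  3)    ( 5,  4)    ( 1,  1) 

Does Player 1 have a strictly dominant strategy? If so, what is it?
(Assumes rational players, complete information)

No strictly dominant strategy exists for Player 1

Work:
A strategy strictly dominates another if it gives a strictly higher payoff against every opponent action. Compare each pair of P1's strategies column-by-column:
  A vs B: [5 vs 3, 6 vs 7, 1 vs 5] → A does not strictly dominate B (column Y: 6 ≤ 7)
  A vs C: [5 vs 5, 6 vs 5, 1 vs 1] → A does not strictly dominate C (column X: 5 ≤ 5)
  B vs A: [3 vs 5, 7 vs 6, 5 vs 1] → B does not strictly dominate A (column X: 3 ≤ 5)
  B vs C: [3 vs 5, 7 vs 5, 5 vs 1] → B does not strictly dominate C (column X: 3 ≤ 5)
  C vs A: [5 vs 5, 5 vs 6, 1 vs 1] → C does not strictly dominate A (column X: 5 ≤ 5)
  C vs B: [5 vs 3, 5 vs 7, 1 vs 5] → C does not strictly dominate B (column Y: 5 ≤ 7)
No single strategy strictly dominates all others → no strictly dominant strategy.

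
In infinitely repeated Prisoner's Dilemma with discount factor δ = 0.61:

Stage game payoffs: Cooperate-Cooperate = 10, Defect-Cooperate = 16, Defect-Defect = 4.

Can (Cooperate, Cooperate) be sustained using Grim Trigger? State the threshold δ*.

δ* = 0.5; since δ = 0.61 ≥ 0.5, cooperation can be sustained

Work:
For Grim Trigger:
Cooperate forever: 10/(1-δ)
Defect then punished: 16 + 4·δ/(1-δ)
Need: 10/(1-δ) ≥ 16 + 4·δ/(1-δ)
Solving: δ ≥ (T-R)/(T-P) = (16-10)/(16-4) = 0.5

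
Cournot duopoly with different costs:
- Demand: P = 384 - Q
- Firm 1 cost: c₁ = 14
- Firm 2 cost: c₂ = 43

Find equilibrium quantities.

q₁* = 133.0, q₂* = 104.0

Work:
Reaction: q₁ = (384 - 14 - q₂)/2
Reaction: q₂ = (384 - 43 - q₁)/2
Solve simultaneously:
q₁* = (384 - 2×14 + 43)/3 = 133.0
q₂* = (384 - 2×43 + 14)/3 = 104.0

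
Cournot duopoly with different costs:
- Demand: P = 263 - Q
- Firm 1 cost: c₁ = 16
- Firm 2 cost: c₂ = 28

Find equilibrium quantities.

q₁* = 86.33, q₂* = 74.33

Work:
Reaction: q₁ = (263 - 16 - q₂)/2
Reaction: q₂ = (263 - 28 - q₁)/2
Solve simultaneously:
q₁* = (263 - 2×16 + 28)/3 = 86.33
q₂* = (263 - 2×28 + 16)/3 = 74.33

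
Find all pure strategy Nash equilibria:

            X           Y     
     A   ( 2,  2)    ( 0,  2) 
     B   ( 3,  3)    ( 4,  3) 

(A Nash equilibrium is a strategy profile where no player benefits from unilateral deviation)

Nash equilibrium: (B, X), (B, Y)

Work:
Best responses:
  P1 vs X: payoffs [2, 3] → best response B (payoff 3)
  P1 vs Y: payoffs [0, 4] → best response B (payoff 4)
  P2 vs A: payoffs [2, 2] → best response X/Y (payoff 2)
  P2 vs B: payoffs [3, 3] → best response X/Y (payoff 3)
Mutual best responses: (B,X), (B,Y) → Nash equilibria.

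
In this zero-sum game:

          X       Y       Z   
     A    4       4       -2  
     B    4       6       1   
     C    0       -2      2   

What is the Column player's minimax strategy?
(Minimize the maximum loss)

Column should play Z, value = 2

Work:
Column player minimizes Row's maximum payoff:
Column X: max payoff to Row = 4
Column Y: max payoff to Row = 6
Column Z: max payoff to Row = 2
Minimum is 2, achieved by column Z.
Minimax strategy: Z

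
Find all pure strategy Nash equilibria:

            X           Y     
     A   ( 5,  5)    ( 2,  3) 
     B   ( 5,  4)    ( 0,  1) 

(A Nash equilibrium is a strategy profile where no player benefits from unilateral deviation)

Nash equilibrium: (A, X), (B, X)

Work:
Best responses:
  P1 vs X: payoffs [5, 5] → best response A/B (payoff 5)
  P1 vs Y: payoffs [2, 0] → best response A (payoff 2)
  P2 vs A: payoffs [5, 3] → best response X (payoff 5)
  P2 vs B: payoffs [4, 1] → best response X (payoff 4)
Mutual best responses: (A,X), (B,X) → Nash equilibria.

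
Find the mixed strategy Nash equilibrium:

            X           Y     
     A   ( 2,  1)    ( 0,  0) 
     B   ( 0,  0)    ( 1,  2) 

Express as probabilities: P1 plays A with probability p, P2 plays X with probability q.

p = 0.6667, q = 0.3333

Work:
Find probabilities that make opponent indifferent:
P2 chooses q to make P1 indifferent between A and B
P1 chooses p to make P2 indifferent between X and Y
Mixed NE: P1 plays (A: 0.6667, B: 0.3333), P2 plays (X: 0.3333, Y: 0.6667)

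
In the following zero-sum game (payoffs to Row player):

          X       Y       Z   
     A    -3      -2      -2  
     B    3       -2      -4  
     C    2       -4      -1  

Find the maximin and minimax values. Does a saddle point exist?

Maximin = -3, Minimax = -2, Saddle: False

Work:
Row minimums: [-3, -4, -4] → maximin = -3
Column maximums: [3, -2, -1] → minimax = -2
No saddle point (maximin ≠ minimax). Mixed strategy needed.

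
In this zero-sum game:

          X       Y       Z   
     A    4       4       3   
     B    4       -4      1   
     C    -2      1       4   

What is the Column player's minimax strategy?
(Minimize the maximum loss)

Column should play X or Y or Z (all achieve the minimum), value = 4

Work:
Column player minimizes Row's maximum payoff:
Column X: max payoff to Row = 4
Column Y: max payoff to Row = 4
Column Z: max payoff to Row = 4
Minimum is 4, achieved by columns X, Y, Z (tied).
Each of X or Y or Z is a minimax strategy.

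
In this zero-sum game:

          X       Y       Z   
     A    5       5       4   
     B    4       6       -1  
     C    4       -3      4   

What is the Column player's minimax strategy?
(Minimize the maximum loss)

Column should play Z, value = 4

Work:
Column player minimizes Row's maximum payoff:
Column X: max payoff to Row = 5
Column Y: max payoff to Row = 6
Column Z: max payoff to Row = 4
Minimum is 4, achieved by column Z.
Minimax strategy: Z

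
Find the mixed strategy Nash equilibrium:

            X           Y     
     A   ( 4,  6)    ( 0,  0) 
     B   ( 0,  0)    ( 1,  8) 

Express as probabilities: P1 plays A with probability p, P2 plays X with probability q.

p = 0.5714, q = 0.2

Work:
Find probabilities that make opponent indifferent:
P2 chooses q to make P1 indifferent between A and B
P1 chooses p to make P2 indifferent between X and Y
Mixed NE: P1 plays (A: 0.5714, B: 0.4286), P2 plays (X: 0.2, Y: 0.8)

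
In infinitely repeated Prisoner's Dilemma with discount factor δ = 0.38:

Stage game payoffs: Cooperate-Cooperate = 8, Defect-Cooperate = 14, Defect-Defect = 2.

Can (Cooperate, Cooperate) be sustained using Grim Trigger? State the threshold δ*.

δ* = 0.5; since δ = 0.38 < 0.5, cooperation cannot be sustained

Work:
For Grim Trigger:
Cooperate forever: 8/(1-δ)
Defect then punished: 14 + 2·δ/(1-δ)
Need: 8/(1-δ) ≥ 14 + 2·δ/(1-δ)
Solving: δ ≥ (T-R)/(T-P) = (14-8)/(14-2) = 0.5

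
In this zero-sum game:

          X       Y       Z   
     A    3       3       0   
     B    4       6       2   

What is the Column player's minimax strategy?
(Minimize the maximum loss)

Column should play Z, value = 2

Work:
Column player minimizes Row's maximum payoff:
Column X: max payoff to Row = 4
Column Y: max payoff to Row = 6
Column Z: max payoff to Row = 2
Minimum is 2, achieved by column Z.
Minimax strategy: Z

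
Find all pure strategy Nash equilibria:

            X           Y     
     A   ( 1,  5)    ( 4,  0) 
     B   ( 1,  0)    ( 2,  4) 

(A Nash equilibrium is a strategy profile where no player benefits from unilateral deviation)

Nash equilibrium: (A, X)

Work:
Best responses:
  P1 vs X: payoffs [1, 1] → best response A/B (payoff 1)
  P1 vs Y: payoffs [4, 2] → best response A (payoff 4)
  P2 vs A: payoffs [5, 0] → best response X (payoff 5)
  P2 vs B: payoffs [0, 4] → best response Y (payoff 4)
Mutual best responses: (A,X) → Nash equilibria.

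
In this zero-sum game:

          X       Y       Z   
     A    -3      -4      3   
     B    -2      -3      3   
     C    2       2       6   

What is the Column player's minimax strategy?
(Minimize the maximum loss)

Column should play X or Y (all achieve the minimum), value = 2

Work:
Column player minimizes Row's maximum payoff:
Column X: max payoff to Row = 2
Column Y: max payoff to Row = 2
Column Z: max payoff to Row = 6
Minimum is 2, achieved by columns X, Y (tied).
Each of X or Y is a minimax strategy.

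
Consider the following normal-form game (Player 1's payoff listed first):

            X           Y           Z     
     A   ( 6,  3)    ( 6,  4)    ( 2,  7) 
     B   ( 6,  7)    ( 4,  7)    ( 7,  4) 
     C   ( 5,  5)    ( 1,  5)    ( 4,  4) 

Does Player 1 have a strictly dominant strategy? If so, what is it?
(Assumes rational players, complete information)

No strictly dominant strategy exists for Player 1

Work:
A strategy strictly dominates another if it gives a strictly higher payoff against every opponent action. Compare each pair of P1's strategies column-by-column:
  A vs B: [6 vs 6, 6 vs 4, 2 vs 7] → A does not strictly dominate B (column X: 6 ≤ 6)
  A vs C: [6 vs 5, 6 vs 1, 2 vs 4] → A does not strictly dominate C (column Z: 2 ≤ 4)
  B vs A: [6 vs 6, 4 vs 6, 7 vs 2] → B does not strictly dominate A (column X: 6 ≤ 6)
  B vs C: [6 vs 5, 4 vs 1, 7 vs 4] → B strictly dominates C
  C vs A: [5 vs 6, 1 vs 6, 4 vs 2] → C does not strictly dominate A (column X: 5 ≤ 6)
  C vs B: [5 vs 6, 1 vs 4, 4 vs 7] → C does not strictly dominate B (column X: 5 ≤ 6)
No single strategy strictly dominates all others → no strictly dominant strategy.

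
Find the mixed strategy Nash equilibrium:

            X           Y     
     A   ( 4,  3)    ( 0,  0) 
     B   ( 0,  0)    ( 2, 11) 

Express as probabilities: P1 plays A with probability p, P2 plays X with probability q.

p = 0.7857, q = 0.3333

Work:
Find probabilities that make opponent indifferent:
P2 chooses q to make P1 indifferent between A and B
P1 chooses p to make P2 indifferent between X and Y
Mixed NE: P1 plays (A: 0.7857, B: 0.2143), P2 plays (X: 0.3333, Y: 0.6667)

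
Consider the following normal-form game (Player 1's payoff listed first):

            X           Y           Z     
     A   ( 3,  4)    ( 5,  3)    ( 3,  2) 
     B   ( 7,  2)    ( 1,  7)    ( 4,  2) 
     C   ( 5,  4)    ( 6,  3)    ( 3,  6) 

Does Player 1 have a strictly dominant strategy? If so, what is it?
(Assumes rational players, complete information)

No strictly dominant strategy exists for Player 1

Work:
A strategy strictly dominates another if it gives a strictly higher payoff against every opponent action. Compare each pair of P1's strategies column-by-column:
  A vs B: [3 vs 7, 5 vs 1, 3 vs 4] → A does not strictly dominate B (column X: 3 ≤ 7)
  A vs C: [3 vs 5, 5 vs 6, 3 vs 3] → A does not strictly dominate C (column X: 3 ≤ 5)
  B vs A: [7 vs 3, 1 vs 5, 4 vs 3] → B does not strictly dominate A (column Y: 1 ≤ 5)
  B vs C: [7 vs 5, 1 vs 6, 4 vs 3] → B does not strictly dominate C (column Y: 1 ≤ 6)
  C vs A: [5 vs 3, 6 vs 5, 3 vs 3] → C does not strictly dominate A (column Z: 3 ≤ 3)
  C vs B: [5 vs 7, 6 vs 1, 3 vs 4] → C does not strictly dominate B (column X: 5 ≤ 7)
No single strategy strictly dominates all others → no strictly dominant strategy.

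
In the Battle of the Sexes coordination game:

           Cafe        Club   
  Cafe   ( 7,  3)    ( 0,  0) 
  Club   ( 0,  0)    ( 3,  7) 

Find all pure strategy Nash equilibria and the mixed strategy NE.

Pure NE: (Cafe, Cafe) and (Club, Club); Mixed NE: p = 0.7, q = 0.3

Work:
Check pure NE:
(Cafe, Cafe): (7, 3) - no unilateral deviation beneficial
(Club, Club): (3, 7) - no unilateral deviation beneficial
Mixed NE: P1 plays Cafe with p = 0.7, P2 plays Cafe with q = 0.3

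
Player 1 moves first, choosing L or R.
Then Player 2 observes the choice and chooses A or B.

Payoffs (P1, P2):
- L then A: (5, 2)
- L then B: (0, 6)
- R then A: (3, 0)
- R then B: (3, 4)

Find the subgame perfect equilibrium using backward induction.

P1 plays R, P2 plays B after L and B after R; Payoff (3, 4)

Work:
Backward induction:
After L: P2 chooses B → P1 gets 0
After R: P2 chooses B → P1 gets 3
P1 chooses R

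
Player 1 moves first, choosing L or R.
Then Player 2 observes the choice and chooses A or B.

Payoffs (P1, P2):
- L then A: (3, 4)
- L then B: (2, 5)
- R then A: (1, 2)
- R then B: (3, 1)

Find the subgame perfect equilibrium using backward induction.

P1 plays L, P2 plays B after L and A after R; Payoff (2, 5)

Work:
Backward induction:
After L: P2 chooses B → P1 gets 2
After R: P2 chooses A → P1 gets 1
P1 chooses L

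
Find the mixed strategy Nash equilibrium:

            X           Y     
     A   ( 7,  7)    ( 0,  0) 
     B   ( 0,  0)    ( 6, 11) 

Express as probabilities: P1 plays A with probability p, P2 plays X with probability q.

p = 0.6111, q = 0.4615

Work:
Find probabilities that make opponent indifferent:
P2 chooses q to make P1 indifferent between A and B
P1 chooses p to make P2 indifferent between X and Y
Mixed NE: P1 plays (A: 0.6111, B: 0.3889), P2 plays (X: 0.4615, Y: 0.5385)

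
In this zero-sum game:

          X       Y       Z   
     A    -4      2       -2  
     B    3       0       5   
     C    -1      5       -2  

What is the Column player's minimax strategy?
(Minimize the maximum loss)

Column should play X, value = 3

Work:
Column player minimizes Row's maximum payoff:
Column X: max payoff to Row = 3
Column Y: max payoff to Row = 5
Column Z: max payoff to Row = 5
Minimum is 3, achieved by column X.
Minimax strategy: X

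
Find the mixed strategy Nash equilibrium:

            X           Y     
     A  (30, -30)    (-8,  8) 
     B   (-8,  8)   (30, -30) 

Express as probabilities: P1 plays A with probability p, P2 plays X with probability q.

p = 0.5, q = 0.5

Work:
Find probabilities that make opponent indifferent:
P2 chooses q to make P1 indifferent between A and B
P1 chooses p to make P2 indifferent between X and Y
Mixed NE: P1 plays (A: 0.5, B: 0.5), P2 plays (X: 0.5, Y: 0.5)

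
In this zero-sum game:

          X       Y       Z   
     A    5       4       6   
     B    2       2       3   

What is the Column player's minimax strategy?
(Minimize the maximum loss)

Column should play Y, value = 4

Work:
Column player minimizes Row's maximum payoff:
Column X: max payoff to Row = 5
Column Y: max payoff to Row = 4
Column Z: max payoff to Row = 6
Minimum is 4, achieved by column Y.
Minimax strategy: Y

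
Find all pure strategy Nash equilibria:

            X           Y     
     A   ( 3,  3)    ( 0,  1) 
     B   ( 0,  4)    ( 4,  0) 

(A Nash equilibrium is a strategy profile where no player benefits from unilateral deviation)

Nash equilibrium: (A, X)

Work:
Best responses:
  P1 vs X: payoffs [3, 0] → best response A (payoff 3)
  P1 vs Y: payoffs [0, 4] → best response B (payoff 4)
  P2 vs A: payoffs [3, 1] → best response X (payoff 3)
  P2 vs B: payoffs [4, 0] → best response X (payoff 4)
Mutual best responses: (A,X) → Nash equilibria.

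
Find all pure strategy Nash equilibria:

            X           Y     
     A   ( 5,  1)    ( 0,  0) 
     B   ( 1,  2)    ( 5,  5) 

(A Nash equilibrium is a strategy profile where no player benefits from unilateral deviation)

Nash equilibrium: (A, X), (B, Y)

Work:
Best responses:
  P1 vs X: payoffs [5, 1] → best response A (payoff 5)
  P1 vs Y: payoffs [0, 5] → best response B (payoff 5)
  P2 vs A: payoffs [1, 0] → best response X (payoff 1)
  P2 vs B: payoffs [2, 5] → best response Y (payoff 5)
Mutual best responses: (A,X), (B,Y) → Nash equilibria.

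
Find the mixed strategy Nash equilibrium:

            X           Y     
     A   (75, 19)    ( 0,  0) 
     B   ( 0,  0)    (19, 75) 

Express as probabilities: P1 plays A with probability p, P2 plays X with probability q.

p = 0.7979, q = 0.2021

Work:
Find probabilities that make opponent indifferent:
P2 chooses q to make P1 indifferent between A and B
P1 chooses p to make P2 indifferent between X and Y
Mixed NE: P1 plays (A: 0.7979, B: 0.2021), P2 plays (X: 0.2021, Y: 0.7979)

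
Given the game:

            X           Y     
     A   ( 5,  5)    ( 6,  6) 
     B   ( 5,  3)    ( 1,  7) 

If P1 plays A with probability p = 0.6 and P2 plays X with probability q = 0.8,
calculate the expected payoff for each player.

E[P1] = 4.8, E[P2] = 4.64

Work:
E[P1] = p·q·π₁(A,X) + p·(1-q)·π₁(A,Y) + (1-p)·q·π₁(B,X) + (1-p)·(1-q)·π₁(B,Y)
= 0.6·0.8·5 + 0.6·0.2·6 + 0.4·0.8·5 + 0.4·0.2·1
= 4.8

E[P2] = 4.64 (similar calculation)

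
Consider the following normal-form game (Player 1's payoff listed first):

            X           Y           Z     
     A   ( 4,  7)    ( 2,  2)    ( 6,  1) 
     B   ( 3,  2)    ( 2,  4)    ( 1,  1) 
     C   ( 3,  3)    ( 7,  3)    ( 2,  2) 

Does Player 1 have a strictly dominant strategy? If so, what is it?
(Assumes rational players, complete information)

No strictly dominant strategy exists for Player 1

Work:
A strategy strictly dominates another if it gives a strictly higher payoff against every opponent action. Compare each pair of P1's strategies column-by-column:
  A vs B: [4 vs 3, 2 vs 2, 6 vs 1] → A does not strictly dominate B (column Y: 2 ≤ 2)
  A vs C: [4 vs 3, 2 vs 7, 6 vs 2] → A does not strictly dominate C (column Y: 2 ≤ 7)
  B vs A: [3 vs 4, 2 vs 2, 1 vs 6] → B does not strictly dominate A (column X: 3 ≤ 4)
  B vs C: [3 vs 3, 2 vs 7, 1 vs 2] → B does not strictly dominate C (column X: 3 ≤ 3)
  C vs A: [3 vs 4, 7 vs 2, 2 vs 6] → C does not strictly dominate A (column X: 3 ≤ 4)
  C vs B: [3 vs 3, 7 vs 2, 2 vs 1] → C does not strictly dominate B (column X: 3 ≤ 3)
No single strategy strictly dominates all others → no strictly dominant strategy.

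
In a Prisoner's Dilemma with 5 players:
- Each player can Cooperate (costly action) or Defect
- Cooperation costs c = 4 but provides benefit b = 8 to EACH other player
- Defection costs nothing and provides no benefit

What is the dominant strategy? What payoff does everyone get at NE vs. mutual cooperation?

Dominant: Defect; NE payoff = 0; Coop payoff = 28

Work:
Defect dominates (saves cost c = 4, benefit to others is external)
NE: All defect → everyone gets 0
If all cooperate: each receives (4)×8 - 4 = 28
Social dilemma: 28 > 0 but NE gives 0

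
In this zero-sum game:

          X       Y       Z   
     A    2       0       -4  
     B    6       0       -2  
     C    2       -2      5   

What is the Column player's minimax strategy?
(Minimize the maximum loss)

Column should play Y, value = 0

Work:
Column player minimizes Row's maximum payoff:
Column X: max payoff to Row = 6
Column Y: max payoff to Row = 0
Column Z: max payoff to Row = 5
Minimum is 0, achieved by column Y.
Minimax strategy: Y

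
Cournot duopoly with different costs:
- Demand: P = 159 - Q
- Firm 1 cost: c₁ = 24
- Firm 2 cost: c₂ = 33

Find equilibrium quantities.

q₁* = 48.0, q₂* = 39.0

Work:
Reaction: q₁ = (159 - 24 - q₂)/2
Reaction: q₂ = (159 - 33 - q₁)/2
Solve simultaneously:
q₁* = (159 - 2×24 + 33)/3 = 48.0
q₂* = (159 - 2×33 + 24)/3 = 39.0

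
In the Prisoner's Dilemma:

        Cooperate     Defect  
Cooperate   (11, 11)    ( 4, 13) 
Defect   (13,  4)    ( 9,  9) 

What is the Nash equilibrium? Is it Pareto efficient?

(Defect, Defect) is NE; not Pareto efficient

Work:
Defect dominates Cooperate for both players:
If P2 cooperates: Defect (13) > Cooperate (11)
If P2 defects: Defect (9) > Cooperate (4)
NE: (Defect, Defect) with payoff (9, 9)
But (Cooperate, Cooperate) = (11, 11) Pareto dominates (9, 9)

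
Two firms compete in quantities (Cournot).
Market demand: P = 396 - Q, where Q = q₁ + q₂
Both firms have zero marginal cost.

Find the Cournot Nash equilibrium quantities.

q₁* = q₂* = 132.0; P* = 132.0

Work:
Profit: π_i = P·q_i = (a - q_i - q_j)·q_i
FOC: ∂π_i/∂q_i = a - 2q_i - q_j = 0
Reaction function: q_i = (396 - q_j)/2
Symmetry: q* = 396/3 = 132.0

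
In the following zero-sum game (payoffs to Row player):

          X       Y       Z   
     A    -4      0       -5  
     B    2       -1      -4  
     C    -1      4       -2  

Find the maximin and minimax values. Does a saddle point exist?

Maximin = -2, Minimax = -2, Saddle: True

Work:
Row minimums: [-5, -4, -2] → maximin = -2
Column maximums: [2, 4, -2] → minimax = -2
Saddle point exists! Game value = -2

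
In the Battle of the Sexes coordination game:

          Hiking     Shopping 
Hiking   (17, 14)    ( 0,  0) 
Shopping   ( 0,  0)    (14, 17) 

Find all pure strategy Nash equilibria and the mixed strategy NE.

Pure NE: (Hiking, Hiking) and (Shopping, Shopping); Mixed NE: p = 0.5484, q = 0.4516

Work:
Check pure NE:
(Hiking, Hiking): (17, 14) - no unilateral deviation beneficial
(Shopping, Shopping): (14, 17) - no unilateral deviation beneficial
Mixed NE: P1 plays Hiking with p = 0.5484, P2 plays Hiking with q = 0.4516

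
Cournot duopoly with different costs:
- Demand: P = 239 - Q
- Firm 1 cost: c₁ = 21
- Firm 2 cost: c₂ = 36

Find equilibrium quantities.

q₁* = 77.67, q₂* = 62.67

Work:
Reaction: q₁ = (239 - 21 - q₂)/2
Reaction: q₂ = (239 - 36 - q₁)/2
Solve simultaneously:
q₁* = (239 - 2×21 + 36)/3 = 77.67
q₂* = (239 - 2×36 + 21)/3 = 62.67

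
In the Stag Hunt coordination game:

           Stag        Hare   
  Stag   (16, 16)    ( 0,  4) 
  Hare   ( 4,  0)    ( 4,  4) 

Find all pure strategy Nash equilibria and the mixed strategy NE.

Pure NE: (Stag, Stag) and (Hare, Hare); Mixed NE: p = 0.25, q = 0.25

Work:
Check pure NE:
(Stag, Stag): (16, 16) - no unilateral deviation beneficial
(Hare, Hare): (4, 4) - no unilateral deviation beneficial
Mixed NE: P1 plays Stag with p = 0.25, P2 plays Stag with q = 0.25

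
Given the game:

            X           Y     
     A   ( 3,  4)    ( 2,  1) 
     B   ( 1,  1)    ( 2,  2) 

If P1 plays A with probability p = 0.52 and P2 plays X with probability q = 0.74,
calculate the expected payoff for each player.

E[P1] = 2.0296, E[P2] = 2.2792

Work:
E[P1] = p·q·π₁(A,X) + p·(1-q)·π₁(A,Y) + (1-p)·q·π₁(B,X) + (1-p)·(1-q)·π₁(B,Y)
= 0.52·0.74·3 + 0.52·0.26·2 + 0.48·0.74·1 + 0.48·0.26·2
= 2.0296

E[P2] = 2.2792 (similar calculation)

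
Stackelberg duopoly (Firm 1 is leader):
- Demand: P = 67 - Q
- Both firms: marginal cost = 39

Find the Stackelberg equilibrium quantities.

q₁* (leader) = 14.0, q₂* (follower) = 7.0

Work:
Follower's reaction: q₂ = (a - c - q₁)/2
Leader substitutes: π₁ = q₁·(a - q₁ - (a-c-q₁)/2 - c)
FOC: q₁* = (67 - 39)/2 = 14.00
Then: q₂* = (67 - 39 - 14.0)/2 = 7.00
Leader has first-mover advantage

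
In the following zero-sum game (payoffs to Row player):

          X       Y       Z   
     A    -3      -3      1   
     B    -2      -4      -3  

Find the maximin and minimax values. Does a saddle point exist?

Maximin = -3, Minimax = -3, Saddle: True

Work:
Row minimums: [-3, -4] → maximin = -3
Column maximums: [-2, -3, 1] → minimax = -3
Saddle point exists! Game value = -3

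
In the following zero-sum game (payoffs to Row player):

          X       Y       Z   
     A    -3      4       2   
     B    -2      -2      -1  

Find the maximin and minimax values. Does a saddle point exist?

Maximin = -2, Minimax = -2, Saddle: True

Work:
Row minimums: [-3, -2] → maximin = -2
Column maximums: [-2, 4, 2] → minimax = -2
Saddle point exists! Game value = -2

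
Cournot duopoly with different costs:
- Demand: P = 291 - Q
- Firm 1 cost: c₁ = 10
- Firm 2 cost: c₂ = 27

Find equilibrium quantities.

q₁* = 99.33, q₂* = 82.33

Work:
Reaction: q₁ = (291 - 10 - q₂)/2
Reaction: q₂ = (291 - 27 - q₁)/2
Solve simultaneously:
q₁* = (291 - 2×10 + 27)/3 = 99.33
q₂* = (291 - 2×27 + 10)/3 = 82.33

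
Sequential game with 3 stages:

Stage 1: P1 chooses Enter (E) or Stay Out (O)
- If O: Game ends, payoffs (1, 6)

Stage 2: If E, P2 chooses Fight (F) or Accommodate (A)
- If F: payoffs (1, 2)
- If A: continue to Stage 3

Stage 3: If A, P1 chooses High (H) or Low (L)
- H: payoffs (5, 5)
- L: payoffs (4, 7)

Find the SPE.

SPE: (E, A, H); Outcome (5, 5)

Work:
Stage 3: P1 chooses H (5 vs 4)
Stage 2: P2: F->2, A->5 (anticipating H). Choose A
Stage 1: P1: O->1, E->5 (anticipating A, H). Choose E
SPE path: E -> A -> H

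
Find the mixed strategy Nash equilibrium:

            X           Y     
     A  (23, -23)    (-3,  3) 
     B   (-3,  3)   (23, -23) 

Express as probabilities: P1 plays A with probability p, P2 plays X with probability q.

p = 0.5, q = 0.5

Work:
Find probabilities that make opponent indifferent:
P2 chooses q to make P1 indifferent between A and B
P1 chooses p to make P2 indifferent between X and Y
Mixed NE: P1 plays (A: 0.5, B: 0.5), P2 plays (X: 0.5, Y: 0.5)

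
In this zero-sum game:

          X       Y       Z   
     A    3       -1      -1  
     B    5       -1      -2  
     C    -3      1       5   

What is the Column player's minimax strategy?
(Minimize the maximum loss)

Column should play Y, value = 1

Work:
Column player minimizes Row's maximum payoff:
Column X: max payoff to Row = 5
Column Y: max payoff to Row = 1
Column Z: max payoff to Row = 5
Minimum is 1, achieved by column Y.
Minimax strategy: Y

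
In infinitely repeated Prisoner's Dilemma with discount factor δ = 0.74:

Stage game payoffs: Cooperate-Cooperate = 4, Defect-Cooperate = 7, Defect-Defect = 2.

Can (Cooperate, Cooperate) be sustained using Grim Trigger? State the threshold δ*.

δ* = 0.6; since δ = 0.74 ≥ 0.6, cooperation can be sustained

Work:
For Grim Trigger:
Cooperate forever: 4/(1-δ)
Defect then punished: 7 + 2·δ/(1-δ)
Need: 4/(1-δ) ≥ 7 + 2·δ/(1-δ)
Solving: δ ≥ (T-R)/(T-P) = (7-4)/(7-2) = 0.6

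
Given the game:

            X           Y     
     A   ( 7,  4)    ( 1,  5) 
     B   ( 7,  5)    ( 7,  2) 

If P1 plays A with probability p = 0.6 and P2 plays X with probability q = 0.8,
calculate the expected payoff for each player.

E[P1] = 6.28, E[P2] = 4.28

Work:
E[P1] = p·q·π₁(A,X) + p·(1-q)·π₁(A,Y) + (1-p)·q·π₁(B,X) + (1-p)·(1-q)·π₁(B,Y)
= 0.6·0.8·7 + 0.6·0.2·1 + 0.4·0.8·7 + 0.4·0.2·7
= 6.28

E[P2] = 4.28 (similar calculation)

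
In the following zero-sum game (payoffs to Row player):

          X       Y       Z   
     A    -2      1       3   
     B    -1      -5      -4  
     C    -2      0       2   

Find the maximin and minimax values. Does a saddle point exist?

Maximin = -2, Minimax = -1, Saddle: False

Work:
Row minimums: [-2, -5, -2] → maximin = -2
Column maximums: [-1, 1, 3] → minimax = -1
No saddle point (maximin ≠ minimax). Mixed strategy needed.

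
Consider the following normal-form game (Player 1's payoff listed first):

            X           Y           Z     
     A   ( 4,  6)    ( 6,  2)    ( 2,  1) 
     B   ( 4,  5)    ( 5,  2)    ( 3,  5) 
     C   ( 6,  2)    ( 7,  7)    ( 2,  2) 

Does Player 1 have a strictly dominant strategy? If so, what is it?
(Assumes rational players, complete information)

No strictly dominant strategy exists for Player 1

Work:
A strategy strictly dominates another if it gives a strictly higher payoff against every opponent action. Compare each pair of P1's strategies column-by-column:
  A vs B: [4 vs 4, 6 vs 5, 2 vs 3] → A does not strictly dominate B (column X: 4 ≤ 4)
  A vs C: [4 vs 6, 6 vs 7, 2 vs 2] → A does not strictly dominate C (column X: 4 ≤ 6)
  B vs A: [4 vs 4, 5 vs 6, 3 vs 2] → B does not strictly dominate A (column X: 4 ≤ 4)
  B vs C: [4 vs 6, 5 vs 7, 3 vs 2] → B does not strictly dominate C (column X: 4 ≤ 6)
  C vs A: [6 vs 4, 7 vs 6, 2 vs 2] → C does not strictly dominate A (column Z: 2 ≤ 2)
  C vs B: [6 vs 4, 7 vs 5, 2 vs 3] → C does not strictly dominate B (column Z: 2 ≤ 3)
No single strategy strictly dominates all others → no strictly dominant strategy.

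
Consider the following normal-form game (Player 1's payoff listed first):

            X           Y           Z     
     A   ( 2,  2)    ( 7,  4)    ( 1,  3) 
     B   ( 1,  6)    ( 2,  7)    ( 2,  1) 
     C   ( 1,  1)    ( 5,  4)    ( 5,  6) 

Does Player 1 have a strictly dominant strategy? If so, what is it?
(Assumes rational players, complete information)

No strictly dominant strategy exists for Player 1

Work:
A strategy strictly dominates another if it gives a strictly higher payoff against every opponent action. Compare each pair of P1's strategies column-by-column:
  A vs B: [2 vs 1, 7 vs 2, 1 vs 2] → A does not strictly dominate B (column Z: 1 ≤ 2)
  A vs C: [2 vs 1, 7 vs 5, 1 vs 5] → A does not strictly dominate C (column Z: 1 ≤ 5)
  B vs A: [1 vs 2, 2 vs 7, 2 vs 1] → B does not strictly dominate A (column X: 1 ≤ 2)
  B vs C: [1 vs 1, 2 vs 5, 2 vs 5] → B does not strictly dominate C (column X: 1 ≤ 1)
  C vs A: [1 vs 2, 5 vs 7, 5 vs 1] → C does not strictly dominate A (column X: 1 ≤ 2)
  C vs B: [1 vs 1, 5 vs 2, 5 vs 2] → C does not strictly dominate B (column X: 1 ≤ 1)
No single strategy strictly dominates all others → no strictly dominant strategy.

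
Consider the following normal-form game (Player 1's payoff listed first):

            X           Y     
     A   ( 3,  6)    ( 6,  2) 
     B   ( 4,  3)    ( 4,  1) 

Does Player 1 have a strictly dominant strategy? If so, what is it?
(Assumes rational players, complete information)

No strictly dominant strategy exists for Player 1

Work:
A strategy strictly dominates another if it gives a strictly higher payoff against every opponent action. Compare each pair of P1's strategies column-by-column:
  A vs B: [3 vs 4, 6 vs 4] → A does not strictly dominate B (column X: 3 ≤ 4)
  B vs A: [4 vs 3, 4 vs 6] → B does not strictly dominate A (column Y: 4 ≤ 6)
No single strategy strictly dominates all others → no strictly dominant strategy.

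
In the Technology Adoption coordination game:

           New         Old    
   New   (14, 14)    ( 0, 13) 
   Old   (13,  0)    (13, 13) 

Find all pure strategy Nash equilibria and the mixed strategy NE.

Pure NE: (New, New) and (Old, Old); Mixed NE: p = 0.9286, q = 0.9286

Work:
Check pure NE:
(New, New): (14, 14) - no unilateral deviation beneficial
(Old, Old): (13, 13) - no unilateral deviation beneficial
Mixed NE: P1 plays New with p = 0.9286, P2 plays New with q = 0.9286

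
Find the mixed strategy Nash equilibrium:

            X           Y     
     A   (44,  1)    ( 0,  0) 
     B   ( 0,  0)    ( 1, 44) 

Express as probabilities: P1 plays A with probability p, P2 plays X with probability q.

p = 0.9778, q = 0.0222

Work:
Find probabilities that make opponent indifferent:
P2 chooses q to make P1 indifferent between A and B
P1 chooses p to make P2 indifferent between X and Y
Mixed NE: P1 plays (A: 0.9778, B: 0.0222), P2 plays (X: 0.0222, Y: 0.9778)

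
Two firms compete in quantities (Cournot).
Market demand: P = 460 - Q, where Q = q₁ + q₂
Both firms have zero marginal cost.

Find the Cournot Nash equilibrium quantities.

q₁* = q₂* = 153.33; P* = 153.33

Work:
Profit: π_i = P·q_i = (a - q_i - q_j)·q_i
FOC: ∂π_i/∂q_i = a - 2q_i - q_j = 0
Reaction function: q_i = (460 - q_j)/2
Symmetry: q* = 460/3 = 153.33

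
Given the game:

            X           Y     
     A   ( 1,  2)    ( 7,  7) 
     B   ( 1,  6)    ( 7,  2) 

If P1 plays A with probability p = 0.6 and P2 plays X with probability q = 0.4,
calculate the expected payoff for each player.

E[P1] = 4.6, E[P2] = 4.44

Work:
E[P1] = p·q·π₁(A,X) + p·(1-q)·π₁(A,Y) + (1-p)·q·π₁(B,X) + (1-p)·(1-q)·π₁(B,Y)
= 0.6·0.4·1 + 0.6·0.6·7 + 0.4·0.4·1 + 0.4·0.6·7
= 4.6

E[P2] = 4.44 (similar calculation)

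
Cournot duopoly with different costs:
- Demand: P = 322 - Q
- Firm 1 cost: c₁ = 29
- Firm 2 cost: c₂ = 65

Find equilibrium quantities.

q₁* = 109.67, q₂* = 73.67

Work:
Reaction: q₁ = (322 - 29 - q₂)/2
Reaction: q₂ = (322 - 65 - q₁)/2
Solve simultaneously:
q₁* = (322 - 2×29 + 65)/3 = 109.67
q₂* = (322 - 2×65 + 29)/3 = 73.67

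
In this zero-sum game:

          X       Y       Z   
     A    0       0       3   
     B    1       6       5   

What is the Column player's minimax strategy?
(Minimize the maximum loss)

Column should play X, value = 1

Work:
Column player minimizes Row's maximum payoff:
Column X: max payoff to Row = 1
Column Y: max payoff to Row = 6
Column Z: max payoff to Row = 5
Minimum is 1, achieved by column X.
Minimax strategy: X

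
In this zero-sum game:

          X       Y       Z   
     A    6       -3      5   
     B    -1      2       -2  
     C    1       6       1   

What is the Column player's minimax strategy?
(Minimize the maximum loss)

Column should play Z, value = 5

Work:
Column player minimizes Row's maximum payoff:
Column X: max payoff to Row = 6
Column Y: max payoff to Row = 6
Column Z: max payoff to Row = 5
Minimum is 5, achieved by column Z.
Minimax strategy: Z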